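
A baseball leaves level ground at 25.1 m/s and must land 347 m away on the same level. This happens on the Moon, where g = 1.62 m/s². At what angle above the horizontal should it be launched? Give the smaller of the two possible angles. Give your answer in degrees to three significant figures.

Level-ground range R = v₀² sin(2θ)/g ⇒ sin(2θ) = gR/v₀² = 1.62 × 347 / 25.1² = 0.8923.
2θ = 63.16° or 180° − 63.16° = 116.8°, so θ = 31.58° or 58.42°.
The smaller angle is 31.58°.

31.6°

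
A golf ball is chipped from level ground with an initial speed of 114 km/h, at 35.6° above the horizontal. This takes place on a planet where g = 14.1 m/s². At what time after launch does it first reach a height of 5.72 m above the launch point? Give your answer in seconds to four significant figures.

Convert: 114 km/h = 114/3.6 = 31.67 m/s.
vₓ = 31.67 cos 35.6° = 25.75 m/s; v_y0 = 31.67 sin 35.6° = 18.43 m/s.
Height y(t) = 18.43 t − 7.050 t² = 5.72 gives 7.050 t² − 18.43 t + 5.72 = 0.
t = [18.43 ± √(18.43² − 2·14.1·5.72)] / 14.1 = (18.43 ± 13.36) / 14.1, so t = 0.3598 s or t = 2.255 s.
The first (ascending) time is 0.3598 s.

0.3598 s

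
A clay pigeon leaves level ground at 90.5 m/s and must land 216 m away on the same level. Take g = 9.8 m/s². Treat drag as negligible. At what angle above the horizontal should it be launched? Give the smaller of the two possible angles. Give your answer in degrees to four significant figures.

From R = (v₀²/g) sin 2θ: sin 2θ = 9.80 × 216 / 8190.2 = 0.2585.
2θ = 14.98° or 180° − 14.98° = 165.0°, so θ = 7.489° or 82.51°.
The smaller angle is 7.489°.

7.489°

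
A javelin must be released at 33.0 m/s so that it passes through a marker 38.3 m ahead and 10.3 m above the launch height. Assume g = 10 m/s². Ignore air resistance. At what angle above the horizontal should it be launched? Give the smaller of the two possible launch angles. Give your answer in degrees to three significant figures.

Trajectory: y = x tanθ − g x² (1 + tan²θ)/(2v₀²). With x = 38.3, y = 10.3, v₀ = 33.0, g = 10.0:
6.735 tan²θ − 38.3 tanθ + (17.04) = 0.
tanθ = [38.3 ± √(38.3² − 4 × 6.735 × (17.04))] / (2 × 6.735) = (38.3 ± 31.75) / 13.47, giving tanθ = 0.4864 or 5.200.
θ = 25.94° or 79.12°; the smaller is 25.94°.

25.9°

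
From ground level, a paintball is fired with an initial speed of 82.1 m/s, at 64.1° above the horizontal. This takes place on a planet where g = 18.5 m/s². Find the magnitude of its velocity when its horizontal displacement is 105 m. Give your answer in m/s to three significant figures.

40.9 m/s

vₓ = 82.10 cos 64.1° = 35.86 m/s; v_y0 = 82.10 sin 64.1° = 73.85 m/s.
Time to reach x = 105 m: t = x/vₓ = 105/35.86 = 2.928 s.
Vertical velocity there: v_y = v_y0 − g t = 73.85 − 18.5 × 2.928 = 19.69 m/s.
Speed: √(vₓ² + v_y²) = √(35.86² + 19.69²) = 40.91 m/s.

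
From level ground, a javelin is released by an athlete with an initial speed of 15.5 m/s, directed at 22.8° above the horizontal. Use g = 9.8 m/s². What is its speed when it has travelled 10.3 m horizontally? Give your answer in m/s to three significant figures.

Resolve: vₓ = 15.50 cos 22.8° = 14.29 m/s and v_y0 = 15.50 sin 22.8° = 6.006 m/s.
Time to reach x = 10.3 m: t = x/vₓ = 10.3/14.29 = 0.7208 s.
Vertical velocity there: v_y = v_y0 − g t = 6.006 − 9.80 × 0.7208 = −1.058 m/s.
Speed: √(vₓ² + v_y²) = √(14.29² + 1.058²) = 14.33 m/s.

14.3 m/s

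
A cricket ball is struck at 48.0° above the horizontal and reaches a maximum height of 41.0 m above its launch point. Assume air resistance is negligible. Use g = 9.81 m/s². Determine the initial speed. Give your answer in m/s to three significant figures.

38.2 m/s

At the peak v_y = 0, so v_y0 = √(2gH) = √(2 × 9.81 × 41.0) = 28.36 m/s.
v_y0 = v₀ sin θ ⇒ v₀ = 28.36 / sin 48.0° = 38.17 m/s.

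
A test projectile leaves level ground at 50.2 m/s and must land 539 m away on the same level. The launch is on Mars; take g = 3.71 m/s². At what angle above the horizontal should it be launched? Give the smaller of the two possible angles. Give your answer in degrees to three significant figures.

R = v₀² sin 2θ / g gives sin 2θ = gR/v₀² = 3.71·539/50.2² = 0.7935.
2θ = 52.52° or 180° − 52.52° = 127.5°, so θ = 26.26° or 63.74°.
The smaller angle is 26.26°.

26.3°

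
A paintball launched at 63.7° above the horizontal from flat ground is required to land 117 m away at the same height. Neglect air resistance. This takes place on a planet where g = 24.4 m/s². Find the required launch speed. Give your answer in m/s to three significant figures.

From R = (v₀² / g) sin 2θ: v₀ = √(gR / sin 2θ).
v₀ = √(24.4 × 117 / sin 127.4°) = √(2855 / 0.7944) = √3593.6 = 59.95 m/s.

59.9 m/s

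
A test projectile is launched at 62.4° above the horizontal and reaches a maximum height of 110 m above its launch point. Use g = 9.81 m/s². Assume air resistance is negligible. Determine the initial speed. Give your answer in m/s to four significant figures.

At the peak v_y = 0, so v_y0 = √(2gH) = √(2 × 9.81 × 110) = 46.46 m/s.
v_y0 = v₀ sin θ ⇒ v₀ = 46.46 / sin 62.4° = 52.42 m/s.

52.42 m/s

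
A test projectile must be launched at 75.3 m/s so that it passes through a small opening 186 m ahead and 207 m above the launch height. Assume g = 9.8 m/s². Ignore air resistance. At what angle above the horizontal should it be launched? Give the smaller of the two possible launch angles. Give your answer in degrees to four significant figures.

60.77°

Trajectory: y = x tanθ − g x² (1 + tan²θ)/(2v₀²). With x = 186, y = 207, v₀ = 75.3, g = 9.80:
29.90 tan²θ − 186 tanθ + (236.9) = 0.
tanθ = [186 ± √(186² − 4 × 29.90 × (236.9))] / (2 × 29.90) = (186 ± 79.16) / 59.79, giving tanθ = 1.787 or 4.434.
θ = 60.77° or 77.29°; the smaller is 60.77°.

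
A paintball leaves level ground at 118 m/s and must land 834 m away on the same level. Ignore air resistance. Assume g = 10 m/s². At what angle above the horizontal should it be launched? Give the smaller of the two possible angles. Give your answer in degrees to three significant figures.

From R = (v₀²/g) sin 2θ: sin 2θ = 10.0 × 834 / 13924 = 0.5990.
2θ = 36.80° or 180° − 36.80° = 143.2°, so θ = 18.40° or 71.60°.
The smaller angle is 18.40°.

18.4°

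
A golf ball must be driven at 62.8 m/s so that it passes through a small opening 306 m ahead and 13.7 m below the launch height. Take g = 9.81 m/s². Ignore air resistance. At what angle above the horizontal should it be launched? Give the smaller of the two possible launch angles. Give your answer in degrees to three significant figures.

21.6°

Trajectory: y = x tanθ − g x² (1 + tan²θ)/(2v₀²). With x = 306, y = −13.7, v₀ = 62.8, g = 9.81:
116.5 tan²θ − 306 tanθ + (102.8) = 0.
tanθ = [306 ± √(306² − 4 × 116.5 × (102.8))] / (2 × 116.5) = (306 ± 213.9) / 232.9, giving tanθ = 0.3953 or 2.232.
θ = 21.57° or 65.87°; the smaller is 21.57°.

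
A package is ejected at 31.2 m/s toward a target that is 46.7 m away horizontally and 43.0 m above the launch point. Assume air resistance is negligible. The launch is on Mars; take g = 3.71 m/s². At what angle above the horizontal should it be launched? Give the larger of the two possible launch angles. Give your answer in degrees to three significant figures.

Trajectory: y = x tanθ − g x² (1 + tan²θ)/(2v₀²). With x = 46.7, y = 43.0, v₀ = 31.2, g = 3.71:
4.156 tan²θ − 46.7 tanθ + (47.16) = 0.
tanθ = [46.7 ± √(46.7² − 4 × 4.156 × (47.16))] / (2 × 4.156) = (46.7 ± 37.38) / 8.312, giving tanθ = 1.122 or 10.12.
θ = 48.28° or 84.35°; the larger is 84.35°.

84.4°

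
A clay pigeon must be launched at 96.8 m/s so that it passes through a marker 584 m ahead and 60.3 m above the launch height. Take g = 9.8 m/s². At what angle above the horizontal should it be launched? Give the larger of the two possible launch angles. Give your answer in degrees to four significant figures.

70.32°

Trajectory: y = x tanθ − g x² (1 + tan²θ)/(2v₀²). With x = 584, y = 60.3, v₀ = 96.8, g = 9.80:
178.3 tan²θ − 584 tanθ + (238.6) = 0.
tanθ = [584 ± √(584² − 4 × 178.3 × (238.6))] / (2 × 178.3) = (584 ± 413.3) / 356.7, giving tanθ = 0.4786 or 2.796.
θ = 25.58° or 70.32°; the larger is 70.32°.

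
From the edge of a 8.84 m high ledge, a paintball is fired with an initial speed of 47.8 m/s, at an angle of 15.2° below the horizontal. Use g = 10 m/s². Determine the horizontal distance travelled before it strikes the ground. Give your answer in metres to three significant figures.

26.5 m

Horizontal component vₓ = 47.80 cos 15.2° = 46.13 m/s; vertical v_y0 = −12.53 m/s (downward).
With up positive and y = 0 at the ground: y(t) = 8.84 + (−12.53) t − 5.000 t². Setting y = 0 and taking the positive root: t = [−12.53 + √(12.53² + 2·10.0·8.84)] / 10.0 = (−12.53 + 18.27) / 10.0 = 0.5739 s.
Horizontal distance: R = vₓ t = 46.13 × 0.5739 = 26.47 m.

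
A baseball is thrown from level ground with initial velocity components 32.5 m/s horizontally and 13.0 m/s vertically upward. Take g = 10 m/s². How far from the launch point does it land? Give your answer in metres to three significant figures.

84.5 m

Flight time T = 2 v_y0 / g = 2.600 s.
Horizontal distance R = vₓ T = 32.50 × 2.600 = 84.50 m.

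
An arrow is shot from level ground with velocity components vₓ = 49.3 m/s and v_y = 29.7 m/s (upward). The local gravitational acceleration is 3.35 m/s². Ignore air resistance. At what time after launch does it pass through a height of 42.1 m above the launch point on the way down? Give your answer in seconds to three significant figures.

16.2 s

Height y(t) = 29.70 t − 1.675 t² = 42.1 gives 1.675 t² − 29.70 t + 42.1 = 0.
t = [29.70 ± √(29.70² − 2·3.35·42.1)] / 3.35 = (29.70 ± 24.50) / 3.35, so t = 1.554 s or t = 16.18 s.
The descending-branch root is 16.18 s.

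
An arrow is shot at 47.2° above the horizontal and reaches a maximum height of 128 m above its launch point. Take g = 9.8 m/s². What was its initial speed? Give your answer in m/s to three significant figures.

68.3 m/s

At the peak v_y = 0, so v_y0 = √(2gH) = √(2 × 9.80 × 128) = 50.09 m/s.
v_y0 = v₀ sin θ ⇒ v₀ = 50.09 / sin 47.2° = 68.26 m/s.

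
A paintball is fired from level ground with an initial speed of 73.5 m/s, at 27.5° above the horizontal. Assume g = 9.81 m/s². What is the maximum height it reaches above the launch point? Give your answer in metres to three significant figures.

58.7 m

Resolve: vₓ = 73.50 cos 27.5° = 65.20 m/s and v_y0 = 73.50 sin 27.5° = 33.94 m/s.
Peak height H = v_y0² / (2g) = 1151.8 / 19.62 = 58.71 m.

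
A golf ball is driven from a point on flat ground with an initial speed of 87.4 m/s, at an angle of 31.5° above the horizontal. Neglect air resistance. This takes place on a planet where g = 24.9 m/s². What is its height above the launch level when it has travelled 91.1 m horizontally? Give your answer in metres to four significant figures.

Horizontal component vₓ = 87.40 cos 31.5° = 74.52 m/s; vertical v_y0 = 87.40 sin 31.5° = 45.67 m/s.
x = vₓ t ⇒ t = 91.1/74.52 = 1.222 s.
Height: y = v_y0 t − ½ g t² = 45.67 × 1.222 − 12.45 × 1.222² = 55.83 − 18.61 = 37.22 m.

37.22 m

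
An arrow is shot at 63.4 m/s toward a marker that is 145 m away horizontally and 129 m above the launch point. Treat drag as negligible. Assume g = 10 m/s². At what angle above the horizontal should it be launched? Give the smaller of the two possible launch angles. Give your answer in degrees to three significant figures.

55.4°

Trajectory: y = x tanθ − g x² (1 + tan²θ)/(2v₀²). With x = 145, y = 129, v₀ = 63.4, g = 10.0:
26.15 tan²θ − 145 tanθ + (155.2) = 0.
tanθ = [145 ± √(145² − 4 × 26.15 × (155.2))] / (2 × 26.15) = (145 ± 69.24) / 52.31, giving tanθ = 1.448 or 4.096.
θ = 55.38° or 76.28°; the smaller is 55.38°.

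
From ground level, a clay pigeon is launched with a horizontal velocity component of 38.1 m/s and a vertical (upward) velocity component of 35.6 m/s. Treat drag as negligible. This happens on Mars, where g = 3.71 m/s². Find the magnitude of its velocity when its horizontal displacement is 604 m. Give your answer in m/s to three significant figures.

x = vₓ t ⇒ t = 604/38.10 = 15.85 s.
Vertical velocity there: v_y = v_y0 − g t = 35.60 − 3.71 × 15.85 = −23.21 m/s.
Speed: √(vₓ² + v_y²) = √(38.10² + 23.21²) = 44.62 m/s.

44.6 m/s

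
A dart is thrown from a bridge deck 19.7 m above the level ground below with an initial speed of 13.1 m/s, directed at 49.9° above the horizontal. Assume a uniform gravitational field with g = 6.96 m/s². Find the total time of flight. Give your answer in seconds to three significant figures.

Components: vₓ = 13.10 cos 49.9° = 8.438 m/s, v_y0 = 13.10 sin 49.9° = 10.02 m/s.
The projectile lands when y = 19.7 + (10.02) t − ½·6.96·t² = 0. Positive root: t = (10.02 + √(10.02² + 2·6.96·19.7)) / 6.96 = (10.02 + 19.36) / 6.96 = 4.221 s.

4.22 s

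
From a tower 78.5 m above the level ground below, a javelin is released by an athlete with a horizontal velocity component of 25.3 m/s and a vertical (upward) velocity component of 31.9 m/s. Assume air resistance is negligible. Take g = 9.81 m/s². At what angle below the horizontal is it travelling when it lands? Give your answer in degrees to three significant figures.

The projectile lands when y = 78.5 + (31.90) t − ½·9.81·t² = 0. Positive root: t = (31.90 + √(31.90² + 2·9.81·78.5)) / 9.81 = (31.90 + 50.57) / 9.81 = 8.407 s.
At impact: v_y = v_y0 − g t = −50.57 m/s; vₓ = 25.30 m/s.
Angle below horizontal: arctan(|v_y|/vₓ) = arctan(50.57/25.30) = 63.42°.

63.4°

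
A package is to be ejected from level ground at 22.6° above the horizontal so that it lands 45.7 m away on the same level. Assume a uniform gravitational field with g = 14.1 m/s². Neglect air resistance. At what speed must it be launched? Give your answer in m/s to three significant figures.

Level-ground range: R = v₀² sin(2θ)/g, so v₀ = √(gR / sin 2θ).
v₀ = √(14.1 × 45.7 / sin 45.20°) = √(644.4 / 0.7096) = √908.11 = 30.13 m/s.

30.1 m/s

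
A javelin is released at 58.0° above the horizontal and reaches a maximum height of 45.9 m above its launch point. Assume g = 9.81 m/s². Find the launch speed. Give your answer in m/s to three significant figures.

At the peak v_y = 0, so v_y0 = √(2gH) = √(2 × 9.81 × 45.9) = 30.01 m/s.
v_y0 = v₀ sin θ ⇒ v₀ = 30.01 / sin 58.0° = 35.39 m/s.

35.4 m/s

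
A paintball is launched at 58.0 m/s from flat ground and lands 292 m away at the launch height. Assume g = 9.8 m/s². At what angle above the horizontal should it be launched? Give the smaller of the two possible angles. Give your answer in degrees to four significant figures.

From R = (v₀²/g) sin 2θ: sin 2θ = 9.80 × 292 / 3364.0 = 0.8507.
2θ = 58.28° or 180° − 58.28° = 121.7°, so θ = 29.14° or 60.86°.
The smaller angle is 29.14°.

29.14°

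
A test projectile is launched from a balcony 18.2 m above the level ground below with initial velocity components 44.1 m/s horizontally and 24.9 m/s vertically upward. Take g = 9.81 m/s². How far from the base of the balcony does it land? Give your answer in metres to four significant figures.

252.5 m

With up positive and y = 0 at the ground: y(t) = 18.2 + (24.90) t − 4.905 t². Setting y = 0 and taking the positive root: t = [24.90 + √(24.90² + 2·9.81·18.2)] / 9.81 = (24.90 + 31.26) / 9.81 = 5.725 s.
Horizontal distance: R = vₓ t = 44.10 × 5.725 = 252.5 m.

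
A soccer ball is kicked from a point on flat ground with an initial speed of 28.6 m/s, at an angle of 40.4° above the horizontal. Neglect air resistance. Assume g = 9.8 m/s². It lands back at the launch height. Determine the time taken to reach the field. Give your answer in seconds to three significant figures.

3.78 s

Resolve: vₓ = 28.60 cos 40.4° = 21.78 m/s and v_y0 = 28.60 sin 40.4° = 18.54 m/s.
Time of flight on level ground: T = 2 v_y0 / g = 2 × 18.54 / 9.80 = 3.783 s.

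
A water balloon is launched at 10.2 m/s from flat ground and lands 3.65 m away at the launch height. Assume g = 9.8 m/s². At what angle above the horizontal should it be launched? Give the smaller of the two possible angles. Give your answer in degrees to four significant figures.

10.05°

Level-ground range R = v₀² sin(2θ)/g ⇒ sin(2θ) = gR/v₀² = 9.80 × 3.65 / 10.2² = 0.3438.
2θ = 20.11° or 180° − 20.11° = 159.9°, so θ = 10.05° or 79.95°.
The smaller angle is 10.05°.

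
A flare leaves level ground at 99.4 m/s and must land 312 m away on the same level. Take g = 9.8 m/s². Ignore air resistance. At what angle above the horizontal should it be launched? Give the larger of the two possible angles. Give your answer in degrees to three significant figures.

Level-ground range R = v₀² sin(2θ)/g ⇒ sin(2θ) = gR/v₀² = 9.80 × 312 / 99.4² = 0.3095.
2θ = 18.03° or 180° − 18.03° = 162.0°, so θ = 9.013° or 80.99°.
The larger angle is 80.99°.

81.0°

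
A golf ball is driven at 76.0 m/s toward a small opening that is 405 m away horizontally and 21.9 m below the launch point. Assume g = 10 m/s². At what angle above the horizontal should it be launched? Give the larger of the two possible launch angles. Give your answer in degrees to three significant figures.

68.3°

Trajectory: y = x tanθ − g x² (1 + tan²θ)/(2v₀²). With x = 405, y = −21.9, v₀ = 76.0, g = 10.0:
142.0 tan²θ − 405 tanθ + (120.1) = 0.
tanθ = [405 ± √(405² − 4 × 142.0 × (120.1))] / (2 × 142.0) = (405 ± 309.5) / 284.0, giving tanθ = 0.3361 or 2.516.
θ = 18.58° or 68.33°; the larger is 68.33°.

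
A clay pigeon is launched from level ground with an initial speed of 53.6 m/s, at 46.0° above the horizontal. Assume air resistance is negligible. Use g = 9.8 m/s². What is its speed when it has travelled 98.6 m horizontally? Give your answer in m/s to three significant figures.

39.3 m/s

Horizontal component vₓ = 53.60 cos 46.0° = 37.23 m/s; vertical v_y0 = 53.60 sin 46.0° = 38.56 m/s.
Time to reach x = 98.6 m: t = x/vₓ = 98.6/37.23 = 2.648 s.
Vertical velocity there: v_y = v_y0 − g t = 38.56 − 9.80 × 2.648 = 12.60 m/s.
Speed: √(vₓ² + v_y²) = √(37.23² + 12.60²) = 39.31 m/s.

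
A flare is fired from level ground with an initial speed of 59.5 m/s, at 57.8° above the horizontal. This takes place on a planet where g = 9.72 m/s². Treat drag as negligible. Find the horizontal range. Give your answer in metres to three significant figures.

328 m

vₓ = 59.50 cos 57.8° = 31.71 m/s; v_y0 = 59.50 sin 57.8° = 50.35 m/s.
Time aloft: T = 2 v_y0 / g = 2 × 50.35 / 9.72 = 10.36 s.
Horizontal distance R = vₓ T = 31.71 × 10.36 = 328.5 m.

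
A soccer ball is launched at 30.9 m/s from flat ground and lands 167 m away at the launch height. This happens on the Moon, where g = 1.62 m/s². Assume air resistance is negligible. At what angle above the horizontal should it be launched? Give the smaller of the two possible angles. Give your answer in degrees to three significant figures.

Level-ground range R = v₀² sin(2θ)/g ⇒ sin(2θ) = gR/v₀² = 1.62 × 167 / 30.9² = 0.2833.
2θ = 16.46° or 180° − 16.46° = 163.5°, so θ = 8.230° or 81.77°.
The smaller angle is 8.230°.

8.23°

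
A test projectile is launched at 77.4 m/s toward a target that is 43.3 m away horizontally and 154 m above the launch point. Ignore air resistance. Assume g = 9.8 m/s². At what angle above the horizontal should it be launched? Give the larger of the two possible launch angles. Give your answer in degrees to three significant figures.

Trajectory: y = x tanθ − g x² (1 + tan²θ)/(2v₀²). With x = 43.3, y = 154, v₀ = 77.4, g = 9.80:
1.534 tan²θ − 43.3 tanθ + (155.5) = 0.
tanθ = [43.3 ± √(43.3² − 4 × 1.534 × (155.5))] / (2 × 1.534) = (43.3 ± 30.35) / 3.067, giving tanθ = 4.224 or 24.01.
θ = 76.68° or 87.62°; the larger is 87.62°.

87.6°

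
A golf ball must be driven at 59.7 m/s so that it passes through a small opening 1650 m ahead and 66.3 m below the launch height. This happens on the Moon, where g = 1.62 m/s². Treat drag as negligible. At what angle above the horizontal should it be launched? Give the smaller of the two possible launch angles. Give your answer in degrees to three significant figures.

Trajectory: y = x tanθ − g x² (1 + tan²θ)/(2v₀²). With x = 1650, y = −66.3, v₀ = 59.7, g = 1.62:
618.7 tan²θ − 1650 tanθ + (552.4) = 0.
tanθ = [1650 ± √(1650² − 4 × 618.7 × (552.4))] / (2 × 618.7) = (1650 ± 1164) / 1237, giving tanθ = 0.3926 or 2.274.
θ = 21.44° or 66.26°; the smaller is 21.44°.

21.4°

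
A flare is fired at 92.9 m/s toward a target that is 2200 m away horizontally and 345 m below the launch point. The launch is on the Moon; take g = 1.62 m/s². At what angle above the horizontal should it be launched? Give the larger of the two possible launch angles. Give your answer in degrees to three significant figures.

Trajectory: y = x tanθ − g x² (1 + tan²θ)/(2v₀²). With x = 2200, y = −345, v₀ = 92.9, g = 1.62:
454.3 tan²θ − 2200 tanθ + (109.3) = 0.
tanθ = [2200 ± √(2200² − 4 × 454.3 × (109.3))] / (2 × 454.3) = (2200 ± 2154) / 908.5, giving tanθ = 0.05018 or 4.793.
θ = 2.873° or 78.21°; the larger is 78.21°.

78.2°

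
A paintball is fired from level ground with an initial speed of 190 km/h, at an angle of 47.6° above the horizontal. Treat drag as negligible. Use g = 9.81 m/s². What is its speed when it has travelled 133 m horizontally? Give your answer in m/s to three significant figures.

35.7 m/s

Convert: 190 km/h = 190/3.6 = 52.78 m/s.
Resolve: vₓ = 52.78 cos 47.6° = 35.59 m/s and v_y0 = 52.78 sin 47.6° = 38.97 m/s.
x = vₓ t ⇒ t = 133/35.59 = 3.737 s.
Vertical velocity there: v_y = v_y0 − g t = 38.97 − 9.81 × 3.737 = 2.312 m/s.
Speed: √(vₓ² + v_y²) = √(35.59² + 2.312²) = 35.66 m/s.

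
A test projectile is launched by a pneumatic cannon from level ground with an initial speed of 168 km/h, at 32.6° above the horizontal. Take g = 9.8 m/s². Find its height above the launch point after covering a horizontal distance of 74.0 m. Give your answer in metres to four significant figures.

Convert: 168 km/h = 168/3.6 = 46.67 m/s.
Horizontal component vₓ = 46.67 cos 32.6° = 39.31 m/s; vertical v_y0 = 46.67 sin 32.6° = 25.14 m/s.
At x = 74.0 m, t = x/vₓ = 74.0/39.31 = 1.882 s.
Height: y = v_y0 t − ½ g t² = 25.14 × 1.882 − 4.900 × 1.882² = 47.32 − 17.36 = 29.96 m.

29.96 m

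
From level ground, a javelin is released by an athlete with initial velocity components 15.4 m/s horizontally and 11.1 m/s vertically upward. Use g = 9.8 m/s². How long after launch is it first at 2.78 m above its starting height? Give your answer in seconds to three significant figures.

0.287 s

Require v_y0 t − ½ g t² = 2.78, i.e. 4.900 t² − 11.10 t + 2.78 = 0.
Quadratic formula: t = (11.10 ± √68.722) / 9.80 = (11.10 ± 8.290) / 9.80 → t = 0.2867 s or 1.979 s.
The first (ascending) time is 0.2867 s.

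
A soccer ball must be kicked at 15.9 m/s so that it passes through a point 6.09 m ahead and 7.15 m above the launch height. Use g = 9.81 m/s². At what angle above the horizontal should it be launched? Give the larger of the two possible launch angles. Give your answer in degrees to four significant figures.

Trajectory: y = x tanθ − g x² (1 + tan²θ)/(2v₀²). With x = 6.09, y = 7.15, v₀ = 15.9, g = 9.81:
0.7196 tan²θ − 6.09 tanθ + (7.870) = 0.
tanθ = [6.09 ± √(6.09² − 4 × 0.7196 × (7.870))] / (2 × 0.7196) = (6.09 ± 3.800) / 1.439, giving tanθ = 1.591 or 6.872.
θ = 57.86° or 81.72°; the larger is 81.72°.

81.72°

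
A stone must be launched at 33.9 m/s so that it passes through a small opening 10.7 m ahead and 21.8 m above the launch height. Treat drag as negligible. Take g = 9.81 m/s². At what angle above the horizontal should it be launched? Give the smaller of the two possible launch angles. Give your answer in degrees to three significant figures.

Trajectory: y = x tanθ − g x² (1 + tan²θ)/(2v₀²). With x = 10.7, y = 21.8, v₀ = 33.9, g = 9.81:
0.4887 tan²θ − 10.7 tanθ + (22.29) = 0.
tanθ = [10.7 ± √(10.7² − 4 × 0.4887 × (22.29))] / (2 × 0.4887) = (10.7 ± 8.422) / 0.9773, giving tanθ = 2.331 or 19.57.
θ = 66.78° or 87.07°; the smaller is 66.78°.

66.8°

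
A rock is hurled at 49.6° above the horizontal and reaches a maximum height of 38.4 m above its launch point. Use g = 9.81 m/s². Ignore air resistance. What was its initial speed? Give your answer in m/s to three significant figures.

36.0 m/s

At the peak v_y = 0, so v_y0 = √(2gH) = √(2 × 9.81 × 38.4) = 27.45 m/s.
v_y0 = v₀ sin θ ⇒ v₀ = 27.45 / sin 49.6° = 36.04 m/s.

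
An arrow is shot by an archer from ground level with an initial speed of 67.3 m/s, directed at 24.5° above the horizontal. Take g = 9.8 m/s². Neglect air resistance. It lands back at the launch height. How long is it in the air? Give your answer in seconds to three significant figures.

vₓ = 67.30 cos 24.5° = 61.24 m/s; v_y0 = 67.30 sin 24.5° = 27.91 m/s.
It returns to y = 0 when t = 2 v_y0 / g = 2(27.91)/9.80 = 5.696 s.

5.70 s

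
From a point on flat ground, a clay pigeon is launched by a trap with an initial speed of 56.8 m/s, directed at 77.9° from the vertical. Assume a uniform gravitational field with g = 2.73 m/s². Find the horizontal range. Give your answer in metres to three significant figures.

484 m

Components: vₓ = 56.80 sin 77.9° = 55.54 m/s, v_y0 = 56.80 cos 77.9° = 11.91 m/s.
Time aloft: T = 2 v_y0 / g = 2 × 11.91 / 2.73 = 8.723 s.
Range: R = vₓ T = 55.54 × 8.723 = 484.4 m.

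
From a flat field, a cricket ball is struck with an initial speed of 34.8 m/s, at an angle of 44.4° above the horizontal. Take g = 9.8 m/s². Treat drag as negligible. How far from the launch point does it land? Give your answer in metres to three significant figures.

124 m

vₓ = 34.80 cos 44.4° = 24.86 m/s; v_y0 = 34.80 sin 44.4° = 24.35 m/s.
Flight time T = 2 v_y0 / g = 4.969 s.
Horizontal distance R = vₓ T = 24.86 × 4.969 = 123.5 m.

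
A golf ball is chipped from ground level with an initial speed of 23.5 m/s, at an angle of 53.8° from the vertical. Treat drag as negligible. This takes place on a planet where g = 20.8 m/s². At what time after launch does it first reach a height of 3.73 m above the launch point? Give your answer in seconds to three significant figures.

Resolve: vₓ = 23.50 sin 53.8° = 18.96 m/s and v_y0 = 23.50 cos 53.8° = 13.88 m/s.
Require v_y0 t − ½ g t² = 3.73, i.e. 10.40 t² − 13.88 t + 3.73 = 0.
t = [13.88 ± √(13.88² − 2·20.8·3.73)] / 20.8 = (13.88 ± 6.121) / 20.8, so t = 0.3730 s or t = 0.9615 s.
The first (ascending) time is 0.3730 s.

0.373 s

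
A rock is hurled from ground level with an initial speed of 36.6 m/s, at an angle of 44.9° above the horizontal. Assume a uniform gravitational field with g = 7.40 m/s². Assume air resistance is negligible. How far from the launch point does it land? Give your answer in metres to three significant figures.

181 m

Horizontal component vₓ = 36.60 cos 44.9° = 25.93 m/s; vertical v_y0 = 36.60 sin 44.9° = 25.83 m/s.
Flight time T = 2 v_y0 / g = 6.982 s.
Horizontal distance R = vₓ T = 25.93 × 6.982 = 181.0 m.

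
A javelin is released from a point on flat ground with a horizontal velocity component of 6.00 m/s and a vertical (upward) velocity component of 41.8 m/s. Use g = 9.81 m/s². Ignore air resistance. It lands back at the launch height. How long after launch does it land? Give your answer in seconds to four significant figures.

8.522 s

Time of flight on level ground: T = 2 v_y0 / g = 2 × 41.80 / 9.81 = 8.522 s.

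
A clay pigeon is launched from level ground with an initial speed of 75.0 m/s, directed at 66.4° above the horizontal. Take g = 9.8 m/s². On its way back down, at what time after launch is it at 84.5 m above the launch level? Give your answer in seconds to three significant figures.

12.7 s

Resolve: vₓ = 75.00 cos 66.4° = 30.03 m/s and v_y0 = 75.00 sin 66.4° = 68.73 m/s.
Require v_y0 t − ½ g t² = 84.5, i.e. 4.900 t² − 68.73 t + 84.5 = 0.
t = [68.73 ± √(68.73² − 2·9.80·84.5)] / 9.80 = (68.73 ± 55.38) / 9.80, so t = 1.362 s or t = 12.66 s.
The descending-branch root is 12.66 s.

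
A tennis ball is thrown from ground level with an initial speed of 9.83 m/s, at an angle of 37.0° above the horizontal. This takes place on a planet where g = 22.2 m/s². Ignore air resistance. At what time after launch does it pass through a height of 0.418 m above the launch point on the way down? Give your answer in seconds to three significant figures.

Horizontal component vₓ = 9.830 cos 37.0° = 7.851 m/s; vertical v_y0 = 9.830 sin 37.0° = 5.916 m/s.
Require v_y0 t − ½ g t² = 0.418, i.e. 11.10 t² − 5.916 t + 0.418 = 0.
Quadratic formula: t = (5.916 ± √16.438) / 22.2 = (5.916 ± 4.054) / 22.2 → t = 0.08385 s or 0.4491 s.
The descending-branch root is 0.4491 s.

0.449 s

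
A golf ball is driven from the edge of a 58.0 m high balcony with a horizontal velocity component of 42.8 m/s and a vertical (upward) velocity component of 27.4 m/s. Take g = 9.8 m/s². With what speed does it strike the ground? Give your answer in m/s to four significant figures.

With up positive and y = 0 at the ground: y(t) = 58.0 + (27.40) t − 4.900 t². Setting y = 0 and taking the positive root: t = [27.40 + √(27.40² + 2·9.80·58.0)] / 9.80 = (27.40 + 43.45) / 9.80 = 7.229 s.
Vertical velocity at impact: v_y = v_y0 − g t = 27.40 − 9.80 × 7.229 = −43.45 m/s.
Speed: |v| = √(vₓ² + v_y²) = √(42.80² + 43.45²) = 60.99 m/s.

60.99 m/s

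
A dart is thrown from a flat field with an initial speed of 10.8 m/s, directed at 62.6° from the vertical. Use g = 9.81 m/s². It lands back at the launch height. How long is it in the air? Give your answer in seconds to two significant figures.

1.0 s

Resolve: vₓ = 10.80 sin 62.6° = 9.588 m/s and v_y0 = 10.80 cos 62.6° = 4.970 m/s.
Time of flight on level ground: T = 2 v_y0 / g = 2 × 4.970 / 9.81 = 1.013 s.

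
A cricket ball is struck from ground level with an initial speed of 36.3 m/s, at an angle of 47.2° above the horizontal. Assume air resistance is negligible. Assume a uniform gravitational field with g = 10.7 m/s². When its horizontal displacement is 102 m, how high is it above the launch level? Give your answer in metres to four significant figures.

Horizontal component vₓ = 36.30 cos 47.2° = 24.66 m/s; vertical v_y0 = 36.30 sin 47.2° = 26.63 m/s.
Time to reach x = 102 m: t = x/vₓ = 102/24.66 = 4.136 s.
Height: y = v_y0 t − ½ g t² = 26.63 × 4.136 − 5.350 × 4.136² = 110.1 − 91.50 = 18.65 m.

18.65 m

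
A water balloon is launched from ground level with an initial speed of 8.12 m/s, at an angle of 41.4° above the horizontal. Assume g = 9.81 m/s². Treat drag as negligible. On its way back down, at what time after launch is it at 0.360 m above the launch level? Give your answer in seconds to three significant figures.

1.02 s

Resolve: vₓ = 8.120 cos 41.4° = 6.091 m/s and v_y0 = 8.120 sin 41.4° = 5.370 m/s.
Require v_y0 t − ½ g t² = 0.360, i.e. 4.905 t² − 5.370 t + 0.360 = 0.
t = [5.370 ± √(5.370² − 2·9.81·0.360)] / 9.81 = (5.370 ± 4.666) / 9.81, so t = 0.07174 s or t = 1.023 s.
The descending-branch root is 1.023 s.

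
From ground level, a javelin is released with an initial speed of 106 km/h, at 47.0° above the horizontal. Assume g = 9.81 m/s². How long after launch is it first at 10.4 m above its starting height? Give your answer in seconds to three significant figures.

0.552 s

Convert: 106 km/h = 106/3.6 = 29.44 m/s.
Components: vₓ = 29.44 cos 47.0° = 20.08 m/s, v_y0 = 29.44 sin 47.0° = 21.53 m/s.
Set y = v_y0 t − ½ g t² = 10.4: 4.905 t² − 21.53 t + 10.4 = 0.
t = [21.53 ± √(21.53² − 2·9.81·10.4)] / 9.81 = (21.53 ± 16.11) / 9.81, so t = 0.5525 s or t = 3.838 s.
The first (ascending) time is 0.5525 s.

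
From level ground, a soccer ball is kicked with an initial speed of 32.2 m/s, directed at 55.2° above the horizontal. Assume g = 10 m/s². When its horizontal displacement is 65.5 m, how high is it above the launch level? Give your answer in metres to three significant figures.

30.7 m

vₓ = 32.20 cos 55.2° = 18.38 m/s; v_y0 = 32.20 sin 55.2° = 26.44 m/s.
Time to reach x = 65.5 m: t = x/vₓ = 65.5/18.38 = 3.564 s.
Height: y = v_y0 t − ½ g t² = 26.44 × 3.564 − 5.000 × 3.564² = 94.24 − 63.52 = 30.72 m.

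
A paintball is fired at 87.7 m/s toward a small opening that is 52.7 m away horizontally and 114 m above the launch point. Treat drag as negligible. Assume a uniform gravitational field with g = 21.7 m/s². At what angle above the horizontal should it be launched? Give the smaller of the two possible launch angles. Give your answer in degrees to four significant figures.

Trajectory: y = x tanθ − g x² (1 + tan²θ)/(2v₀²). With x = 52.7, y = 114, v₀ = 87.7, g = 21.7:
3.918 tan²θ − 52.7 tanθ + (117.9) = 0.
tanθ = [52.7 ± √(52.7² − 4 × 3.918 × (117.9))] / (2 × 3.918) = (52.7 ± 30.48) / 7.836, giving tanθ = 2.835 or 10.62.
θ = 70.57° or 84.62°; the smaller is 70.57°.

70.57°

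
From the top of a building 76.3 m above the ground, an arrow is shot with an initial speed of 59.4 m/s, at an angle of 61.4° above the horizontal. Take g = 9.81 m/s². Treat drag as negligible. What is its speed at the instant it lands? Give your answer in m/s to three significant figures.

Horizontal component vₓ = 59.40 cos 61.4° = 28.43 m/s; vertical v_y0 = 59.40 sin 61.4° = 52.15 m/s.
The projectile lands when y = 76.3 + (52.15) t − ½·9.81·t² = 0. Positive root: t = (52.15 + √(52.15² + 2·9.81·76.3)) / 9.81 = (52.15 + 64.94) / 9.81 = 11.94 s.
Vertical velocity at impact: v_y = v_y0 − g t = 52.15 − 9.81 × 11.94 = −64.94 m/s.
Speed: |v| = √(vₓ² + v_y²) = √(28.43² + 64.94²) = 70.89 m/s.

70.9 m/s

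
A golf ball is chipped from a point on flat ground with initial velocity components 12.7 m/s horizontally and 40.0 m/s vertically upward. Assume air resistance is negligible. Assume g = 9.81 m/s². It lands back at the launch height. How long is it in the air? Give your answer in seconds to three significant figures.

Landing at launch height ⇒ T = 2 v_y0 / g = 2 × 40.00 / 9.81 = 8.155 s.

8.15 s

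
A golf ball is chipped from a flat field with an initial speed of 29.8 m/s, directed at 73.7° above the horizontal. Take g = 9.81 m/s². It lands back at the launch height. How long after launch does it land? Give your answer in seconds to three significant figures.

5.83 s

Components: vₓ = 29.80 cos 73.7° = 8.364 m/s, v_y0 = 29.80 sin 73.7° = 28.60 m/s.
It returns to y = 0 when t = 2 v_y0 / g = 2(28.60)/9.81 = 5.831 s.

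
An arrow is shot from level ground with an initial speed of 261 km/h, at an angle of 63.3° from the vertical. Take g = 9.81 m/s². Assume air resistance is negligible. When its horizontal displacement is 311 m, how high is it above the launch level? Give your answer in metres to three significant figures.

43.3 m

Convert: 261 km/h = 261/3.6 = 72.50 m/s.
Components: vₓ = 72.50 sin 63.3° = 64.77 m/s, v_y0 = 72.50 cos 63.3° = 32.58 m/s.
At x = 311 m, t = x/vₓ = 311/64.77 = 4.802 s.
Height: y = v_y0 t − ½ g t² = 32.58 × 4.802 − 4.905 × 4.802² = 156.4 − 113.1 = 43.33 m.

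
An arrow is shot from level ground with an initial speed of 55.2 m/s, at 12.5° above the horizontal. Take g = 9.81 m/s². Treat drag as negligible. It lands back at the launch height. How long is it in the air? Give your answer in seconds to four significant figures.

Components: vₓ = 55.20 cos 12.5° = 53.89 m/s, v_y0 = 55.20 sin 12.5° = 11.95 m/s.
It returns to y = 0 when t = 2 v_y0 / g = 2(11.95)/9.81 = 2.436 s.

2.436 s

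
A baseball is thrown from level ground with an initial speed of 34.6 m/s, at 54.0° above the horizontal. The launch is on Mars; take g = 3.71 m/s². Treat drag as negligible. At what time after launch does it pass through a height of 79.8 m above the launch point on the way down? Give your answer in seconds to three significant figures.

11.3 s

Horizontal component vₓ = 34.60 cos 54.0° = 20.34 m/s; vertical v_y0 = 34.60 sin 54.0° = 27.99 m/s.
Set y = v_y0 t − ½ g t² = 79.8: 1.855 t² − 27.99 t + 79.8 = 0.
t = [27.99 ± √(27.99² − 2·3.71·79.8)] / 3.71 = (27.99 ± 13.84) / 3.71, so t = 3.816 s or t = 11.27 s.
The descending-branch root is 11.27 s.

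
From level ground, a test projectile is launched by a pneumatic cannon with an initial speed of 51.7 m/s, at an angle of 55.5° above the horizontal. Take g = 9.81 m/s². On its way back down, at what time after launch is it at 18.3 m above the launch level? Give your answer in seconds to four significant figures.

Resolve: vₓ = 51.70 cos 55.5° = 29.28 m/s and v_y0 = 51.70 sin 55.5° = 42.61 m/s.
Require v_y0 t − ½ g t² = 18.3, i.e. 4.905 t² − 42.61 t + 18.3 = 0.
Quadratic formula: t = (42.61 ± √1456.3) / 9.81 = (42.61 ± 38.16) / 9.81 → t = 0.4531 s or 8.233 s.
The descending-branch root is 8.233 s.

8.233 s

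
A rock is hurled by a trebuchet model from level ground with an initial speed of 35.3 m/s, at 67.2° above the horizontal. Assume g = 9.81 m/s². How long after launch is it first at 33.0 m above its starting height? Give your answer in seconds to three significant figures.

1.25 s

Resolve: vₓ = 35.30 cos 67.2° = 13.68 m/s and v_y0 = 35.30 sin 67.2° = 32.54 m/s.
Set y = v_y0 t − ½ g t² = 33.0: 4.905 t² − 32.54 t + 33.0 = 0.
Quadratic formula: t = (32.54 ± √411.51) / 9.81 = (32.54 ± 20.29) / 9.81 → t = 1.249 s or 5.385 s.
The first (ascending) time is 1.249 s.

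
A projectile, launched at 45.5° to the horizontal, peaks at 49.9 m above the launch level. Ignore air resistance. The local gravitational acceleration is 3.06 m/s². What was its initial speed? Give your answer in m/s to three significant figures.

At the peak v_y = 0, so v_y0 = √(2gH) = √(2 × 3.06 × 49.9) = 17.48 m/s.
v_y0 = v₀ sin θ ⇒ v₀ = 17.48 / sin 45.5° = 24.50 m/s.

24.5 m/s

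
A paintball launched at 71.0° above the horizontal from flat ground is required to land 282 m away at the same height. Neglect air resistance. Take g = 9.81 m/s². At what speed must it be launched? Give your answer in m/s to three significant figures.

From R = (v₀² / g) sin 2θ: v₀ = √(gR / sin 2θ).
v₀ = √(9.81 × 282 / sin 142.0°) = √(2766 / 0.6157) = √4493.4 = 67.03 m/s.

67.0 m/s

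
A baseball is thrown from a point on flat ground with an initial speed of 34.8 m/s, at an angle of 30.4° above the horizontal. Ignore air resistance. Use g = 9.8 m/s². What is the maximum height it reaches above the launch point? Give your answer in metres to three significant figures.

vₓ = 34.80 cos 30.4° = 30.02 m/s; v_y0 = 34.80 sin 30.4° = 17.61 m/s.
At the apex v_y = 0, so H = v_y0²/(2g) = 17.61²/19.60 = 15.82 m.

15.8 m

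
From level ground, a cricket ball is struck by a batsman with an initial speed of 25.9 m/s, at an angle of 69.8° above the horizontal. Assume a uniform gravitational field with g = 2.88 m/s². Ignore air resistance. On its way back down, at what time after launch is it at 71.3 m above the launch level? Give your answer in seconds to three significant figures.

vₓ = 25.90 cos 69.8° = 8.943 m/s; v_y0 = 25.90 sin 69.8° = 24.31 m/s.
Set y = v_y0 t − ½ g t² = 71.3: 1.440 t² − 24.31 t + 71.3 = 0.
t = [24.31 ± √(24.31² − 2·2.88·71.3)] / 2.88 = (24.31 ± 13.42) / 2.88, so t = 3.780 s or t = 13.10 s.
The descending-branch root is 13.10 s.

13.1 s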